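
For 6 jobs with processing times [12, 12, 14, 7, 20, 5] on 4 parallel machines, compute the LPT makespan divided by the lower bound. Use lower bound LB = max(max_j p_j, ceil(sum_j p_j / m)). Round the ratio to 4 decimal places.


LPT order: [20, 14, 12, 12, 7, 5]
Machine loads after assignment: [20, 14, 19, 17]
LPT makespan = 20
Lower bound = max(max_job, ceil(total/4)) = max(20, 18) = 20
Ratio = 20 / 20 = 1.0

1.0


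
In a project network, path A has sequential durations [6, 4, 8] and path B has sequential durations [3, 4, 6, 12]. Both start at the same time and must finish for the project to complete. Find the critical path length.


Path A total = 6 + 4 + 8 = 18
Path B total = 3 + 4 + 6 + 12 = 25
Critical path = longest path = max(18, 25) = 25

25


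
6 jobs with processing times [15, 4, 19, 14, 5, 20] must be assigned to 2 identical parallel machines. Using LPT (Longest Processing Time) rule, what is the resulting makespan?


Sort jobs in decreasing order (LPT): [20, 19, 15, 14, 5, 4]
Assign each job to the least loaded machine:
  Machine 1: jobs [20, 14, 5], load = 39
  Machine 2: jobs [19, 15, 4], load = 38
Makespan = max load = 39

39


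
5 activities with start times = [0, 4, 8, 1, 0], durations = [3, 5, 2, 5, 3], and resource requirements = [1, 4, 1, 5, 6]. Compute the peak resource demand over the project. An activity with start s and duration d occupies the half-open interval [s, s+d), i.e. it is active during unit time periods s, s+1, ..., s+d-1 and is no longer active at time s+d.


Each activity i is active on [start_i, start_i + duration_i).
Compute total resource usage per time slot:
  t=0: active resources = [1, 6], total = 7
  t=1: active resources = [1, 5, 6], total = 12
  t=2: active resources = [1, 5, 6], total = 12
  t=3: active resources = [5], total = 5
  t=4: active resources = [4, 5], total = 9
  t=5: active resources = [4, 5], total = 9
  t=6: active resources = [4], total = 4
  t=7: active resources = [4], total = 4
  t=8: active resources = [4, 1], total = 5
  t=9: active resources = [1], total = 1
Peak resource demand = 12

12


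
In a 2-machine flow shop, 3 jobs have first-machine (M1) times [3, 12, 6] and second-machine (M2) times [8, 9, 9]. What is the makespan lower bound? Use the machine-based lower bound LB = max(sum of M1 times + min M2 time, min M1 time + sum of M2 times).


LB1 = sum(M1 times) + min(M2 times) = 21 + 8 = 29
LB2 = min(M1 times) + sum(M2 times) = 3 + 26 = 29
Lower bound = max(LB1, LB2) = max(29, 29) = 29

29


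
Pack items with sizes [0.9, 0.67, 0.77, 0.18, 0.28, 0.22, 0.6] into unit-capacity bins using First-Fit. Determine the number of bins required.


Place items sequentially using First-Fit:
  Item 0.9 -> new Bin 1
  Item 0.67 -> new Bin 2
  Item 0.77 -> new Bin 3
  Item 0.18 -> Bin 2 (now 0.85)
  Item 0.28 -> new Bin 4
  Item 0.22 -> Bin 3 (now 0.99)
  Item 0.6 -> Bin 4 (now 0.88)
Total bins used = 4

4


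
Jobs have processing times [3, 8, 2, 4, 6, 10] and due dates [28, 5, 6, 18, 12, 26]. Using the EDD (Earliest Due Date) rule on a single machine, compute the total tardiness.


Sort by due date (EDD order): [(8, 5), (2, 6), (6, 12), (4, 18), (10, 26), (3, 28)]
Compute completion times and tardiness:
  Job 1: p=8, d=5, C=8, tardiness=max(0,8-5)=3
  Job 2: p=2, d=6, C=10, tardiness=max(0,10-6)=4
  Job 3: p=6, d=12, C=16, tardiness=max(0,16-12)=4
  Job 4: p=4, d=18, C=20, tardiness=max(0,20-18)=2
  Job 5: p=10, d=26, C=30, tardiness=max(0,30-26)=4
  Job 6: p=3, d=28, C=33, tardiness=max(0,33-28)=5
Total tardiness = 22

22


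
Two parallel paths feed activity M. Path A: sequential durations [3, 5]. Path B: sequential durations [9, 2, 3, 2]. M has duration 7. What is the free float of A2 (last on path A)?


ES(A2) = sum of predecessors on chain A = 3
EF(A2) = ES + duration = 3 + 5 = 8
Successor of A2 is M. ES(M) = max(sum(A), sum(B)) = max(8, 16) = 16
Free float = ES(successor) - EF(current) = 16 - 8 = 8

8


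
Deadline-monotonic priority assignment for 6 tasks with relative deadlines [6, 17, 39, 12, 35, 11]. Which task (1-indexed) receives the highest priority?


Sort tasks by relative deadline (ascending):
  Task 1: deadline = 6
  Task 6: deadline = 11
  Task 4: deadline = 12
  Task 2: deadline = 17
  Task 5: deadline = 35
  Task 3: deadline = 39
Priority order (highest first): [1, 6, 4, 2, 5, 3]
Highest priority task = 1

1


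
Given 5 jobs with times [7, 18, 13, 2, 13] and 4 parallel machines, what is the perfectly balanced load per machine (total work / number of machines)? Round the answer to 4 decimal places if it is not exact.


Total processing time = 7 + 18 + 13 + 2 + 13 = 53
Number of machines = 4
Ideal balanced load = 53 / 4 = 13.25

13.25


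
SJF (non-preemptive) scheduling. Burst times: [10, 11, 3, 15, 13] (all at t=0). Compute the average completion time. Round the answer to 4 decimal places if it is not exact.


SJF order (ascending): [3, 10, 11, 13, 15]
Completion times:
  Job 1: burst=3, C=3
  Job 2: burst=10, C=13
  Job 3: burst=11, C=24
  Job 4: burst=13, C=37
  Job 5: burst=15, C=52
Average completion = 129/5 = 25.8

25.8


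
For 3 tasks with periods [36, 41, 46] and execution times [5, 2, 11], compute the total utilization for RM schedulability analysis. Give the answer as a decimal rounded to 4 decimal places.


Compute individual utilizations (exact fractions):
  Task 1: C/T = 5/36 (approx. 0.1389)
  Task 2: C/T = 2/41 (approx. 0.0488)
  Task 3: C/T = 11/46 (approx. 0.2391)
Total utilization U = 5/36 + 2/41 + 11/46 = 14489/33948
Rounded to 4 decimal places: U = 0.4268
RM (Liu & Layland) bound for 3 tasks = 0.779763; compare with U = 14489/33948 (approx. 0.426800)
U <= bound, so schedulable by RM sufficient condition.

0.4268


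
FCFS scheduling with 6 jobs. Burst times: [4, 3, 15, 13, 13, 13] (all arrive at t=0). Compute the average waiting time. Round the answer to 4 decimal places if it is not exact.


FCFS order (as given): [4, 3, 15, 13, 13, 13]
Waiting times:
  Job 1: wait = 0
  Job 2: wait = 4
  Job 3: wait = 7
  Job 4: wait = 22
  Job 5: wait = 35
  Job 6: wait = 48
Sum of waiting times = 116
Average waiting time = 116/6 = 19.3333

19.3333


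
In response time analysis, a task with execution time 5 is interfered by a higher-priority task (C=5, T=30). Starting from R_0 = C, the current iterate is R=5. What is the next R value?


R_next = C + ceil(R_prev / T_hp) * C_hp
ceil(5 / 30) = ceil(0.1667) = 1
Interference = 1 * 5 = 5
R_next = 5 + 5 = 10

10


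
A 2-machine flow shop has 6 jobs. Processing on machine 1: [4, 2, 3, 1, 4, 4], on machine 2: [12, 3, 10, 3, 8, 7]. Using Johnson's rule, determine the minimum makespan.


Apply Johnson's rule:
  Group 1 (a <= b): [(4, 1, 3), (2, 2, 3), (3, 3, 10), (1, 4, 12), (5, 4, 8), (6, 4, 7)]
  Group 2 (a > b): []
Optimal job order: [4, 2, 3, 1, 5, 6]
Schedule:
  Job 4: M1 done at 1, M2 done at 4
  Job 2: M1 done at 3, M2 done at 7
  Job 3: M1 done at 6, M2 done at 17
  Job 1: M1 done at 10, M2 done at 29
  Job 5: M1 done at 14, M2 done at 37
  Job 6: M1 done at 18, M2 done at 44
Makespan = 44

44


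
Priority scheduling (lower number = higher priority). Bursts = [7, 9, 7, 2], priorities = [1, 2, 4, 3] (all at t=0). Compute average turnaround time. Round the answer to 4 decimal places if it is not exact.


Sort by priority (ascending = highest first):
Order: [(1, 7), (2, 9), (3, 2), (4, 7)]
Completion times:
  Priority 1, burst=7, C=7
  Priority 2, burst=9, C=16
  Priority 3, burst=2, C=18
  Priority 4, burst=7, C=25
Average turnaround = 66/4 = 16.5

16.5


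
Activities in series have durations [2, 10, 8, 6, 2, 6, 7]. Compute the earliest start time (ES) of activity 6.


Activity 6 starts after activities 1 through 5 complete.
Predecessor durations: [2, 10, 8, 6, 2]
ES = 2 + 10 + 8 + 6 + 2 = 28

28


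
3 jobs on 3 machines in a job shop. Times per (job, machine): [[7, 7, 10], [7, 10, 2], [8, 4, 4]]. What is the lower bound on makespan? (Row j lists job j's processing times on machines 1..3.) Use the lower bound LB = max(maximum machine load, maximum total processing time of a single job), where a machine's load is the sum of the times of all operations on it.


Machine loads:
  Machine 1: 7 + 7 + 8 = 22
  Machine 2: 7 + 10 + 4 = 21
  Machine 3: 10 + 2 + 4 = 16
Max machine load = 22
Job totals:
  Job 1: 24
  Job 2: 19
  Job 3: 16
Max job total = 24
Lower bound = max(22, 24) = 24

24


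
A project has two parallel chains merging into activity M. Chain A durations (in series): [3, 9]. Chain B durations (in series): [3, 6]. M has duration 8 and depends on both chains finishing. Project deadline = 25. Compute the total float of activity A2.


Forward pass: ES(A2) = sum of predecessors on chain A = 3
EF = ES + duration = 3 + 9 = 12
Backward pass: LF(M) = deadline = 25; LS(M) = 25 - 8 = 17
LF(A2) = LS(M) - sum(successors on chain A) = 17 - 0 = 17
LS = LF - duration = 17 - 9 = 8
Total float = LS - ES = 8 - 3 = 5

5


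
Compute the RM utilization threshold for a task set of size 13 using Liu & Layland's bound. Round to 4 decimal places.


Compute 2^(1/13) = 1.0547660765
Subtract 1: 1.0547660765 - 1 = 0.0547660765
Multiply by n: 13 * 0.0547660765 = 0.7119589945
Round to 4 dp: 0.7120

0.7120


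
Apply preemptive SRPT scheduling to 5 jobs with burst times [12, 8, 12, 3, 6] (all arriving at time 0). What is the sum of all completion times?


Since all jobs arrive at t=0, SRPT equals SPT ordering.
SPT order: [3, 6, 8, 12, 12]
Completion times:
  Job 1: p=3, C=3
  Job 2: p=6, C=9
  Job 3: p=8, C=17
  Job 4: p=12, C=29
  Job 5: p=12, C=41
Total completion time = 3 + 9 + 17 + 29 + 41 = 99

99


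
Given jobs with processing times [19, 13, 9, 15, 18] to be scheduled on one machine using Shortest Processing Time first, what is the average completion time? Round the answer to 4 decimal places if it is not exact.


Sort jobs by processing time (SPT order): [9, 13, 15, 18, 19]
Compute completion times sequentially:
  Job 1: processing = 9, completes at 9
  Job 2: processing = 13, completes at 22
  Job 3: processing = 15, completes at 37
  Job 4: processing = 18, completes at 55
  Job 5: processing = 19, completes at 74
Sum of completion times = 197
Average completion time = 197/5 = 39.4

39.4


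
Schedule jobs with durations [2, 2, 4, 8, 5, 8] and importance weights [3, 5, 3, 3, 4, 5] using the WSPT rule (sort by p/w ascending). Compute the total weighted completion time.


Compute p/w ratios and sort ascending (WSPT): [(2, 5), (2, 3), (5, 4), (4, 3), (8, 5), (8, 3)]
Compute weighted completion times:
  Job (p=2,w=5): C=2, w*C=5*2=10
  Job (p=2,w=3): C=4, w*C=3*4=12
  Job (p=5,w=4): C=9, w*C=4*9=36
  Job (p=4,w=3): C=13, w*C=3*13=39
  Job (p=8,w=5): C=21, w*C=5*21=105
  Job (p=8,w=3): C=29, w*C=3*29=87
Total weighted completion time = 289

289


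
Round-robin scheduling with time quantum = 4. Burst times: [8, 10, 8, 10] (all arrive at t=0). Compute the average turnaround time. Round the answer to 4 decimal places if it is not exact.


Time quantum = 4
Execution trace:
  J1 runs 4 units, time = 4
  J2 runs 4 units, time = 8
  J3 runs 4 units, time = 12
  J4 runs 4 units, time = 16
  J1 runs 4 units, time = 20
  J2 runs 4 units, time = 24
  J3 runs 4 units, time = 28
  J4 runs 4 units, time = 32
  J2 runs 2 units, time = 34
  J4 runs 2 units, time = 36
Finish times: [20, 34, 28, 36]
Average turnaround = 118/4 = 29.5

29.5


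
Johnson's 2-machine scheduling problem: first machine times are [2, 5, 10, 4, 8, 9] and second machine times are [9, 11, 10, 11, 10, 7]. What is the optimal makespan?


Apply Johnson's rule:
  Group 1 (a <= b): [(1, 2, 9), (4, 4, 11), (2, 5, 11), (5, 8, 10), (3, 10, 10)]
  Group 2 (a > b): [(6, 9, 7)]
Optimal job order: [1, 4, 2, 5, 3, 6]
Schedule:
  Job 1: M1 done at 2, M2 done at 11
  Job 4: M1 done at 6, M2 done at 22
  Job 2: M1 done at 11, M2 done at 33
  Job 5: M1 done at 19, M2 done at 43
  Job 3: M1 done at 29, M2 done at 53
  Job 6: M1 done at 38, M2 done at 60
Makespan = 60

60


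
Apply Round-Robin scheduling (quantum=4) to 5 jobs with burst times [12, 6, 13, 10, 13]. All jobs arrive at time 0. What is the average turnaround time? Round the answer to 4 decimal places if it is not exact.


Time quantum = 4
Execution trace:
  J1 runs 4 units, time = 4
  J2 runs 4 units, time = 8
  J3 runs 4 units, time = 12
  J4 runs 4 units, time = 16
  J5 runs 4 units, time = 20
  J1 runs 4 units, time = 24
  J2 runs 2 units, time = 26
  J3 runs 4 units, time = 30
  J4 runs 4 units, time = 34
  J5 runs 4 units, time = 38
  J1 runs 4 units, time = 42
  J3 runs 4 units, time = 46
  J4 runs 2 units, time = 48
  J5 runs 4 units, time = 52
  J3 runs 1 units, time = 53
  J5 runs 1 units, time = 54
Finish times: [42, 26, 53, 48, 54]
Average turnaround = 223/5 = 44.6

44.6


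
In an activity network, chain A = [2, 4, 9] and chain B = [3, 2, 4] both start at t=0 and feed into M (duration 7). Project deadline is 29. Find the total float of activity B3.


Forward pass: ES(B3) = sum of predecessors on chain B = 5
EF = ES + duration = 5 + 4 = 9
Backward pass: LF(M) = deadline = 29; LS(M) = 29 - 7 = 22
LF(B3) = LS(M) - sum(successors on chain B) = 22 - 0 = 22
LS = LF - duration = 22 - 4 = 18
Total float = LS - ES = 18 - 5 = 13

13


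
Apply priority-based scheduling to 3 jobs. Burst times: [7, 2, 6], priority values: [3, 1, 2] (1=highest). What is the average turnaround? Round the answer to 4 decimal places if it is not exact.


Sort by priority (ascending = highest first):
Order: [(1, 2), (2, 6), (3, 7)]
Completion times:
  Priority 1, burst=2, C=2
  Priority 2, burst=6, C=8
  Priority 3, burst=7, C=15
Average turnaround = 25/3 = 8.3333

8.3333


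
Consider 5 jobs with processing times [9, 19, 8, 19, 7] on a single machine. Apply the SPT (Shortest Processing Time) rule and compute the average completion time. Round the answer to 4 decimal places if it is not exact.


Sort jobs by processing time (SPT order): [7, 8, 9, 19, 19]
Compute completion times sequentially:
  Job 1: processing = 7, completes at 7
  Job 2: processing = 8, completes at 15
  Job 3: processing = 9, completes at 24
  Job 4: processing = 19, completes at 43
  Job 5: processing = 19, completes at 62
Sum of completion times = 151
Average completion time = 151/5 = 30.2

30.2


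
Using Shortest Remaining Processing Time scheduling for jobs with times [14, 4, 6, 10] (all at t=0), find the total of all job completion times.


Since all jobs arrive at t=0, SRPT equals SPT ordering.
SPT order: [4, 6, 10, 14]
Completion times:
  Job 1: p=4, C=4
  Job 2: p=6, C=10
  Job 3: p=10, C=20
  Job 4: p=14, C=34
Total completion time = 4 + 10 + 20 + 34 = 68

68


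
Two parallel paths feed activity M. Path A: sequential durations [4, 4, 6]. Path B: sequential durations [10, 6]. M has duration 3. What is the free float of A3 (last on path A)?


ES(A3) = sum of predecessors on chain A = 8
EF(A3) = ES + duration = 8 + 6 = 14
Successor of A3 is M. ES(M) = max(sum(A), sum(B)) = max(14, 16) = 16
Free float = ES(successor) - EF(current) = 16 - 14 = 2

2


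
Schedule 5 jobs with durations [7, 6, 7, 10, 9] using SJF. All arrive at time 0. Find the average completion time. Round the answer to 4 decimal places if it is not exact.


SJF order (ascending): [6, 7, 7, 9, 10]
Completion times:
  Job 1: burst=6, C=6
  Job 2: burst=7, C=13
  Job 3: burst=7, C=20
  Job 4: burst=9, C=29
  Job 5: burst=10, C=39
Average completion = 107/5 = 21.4

21.4


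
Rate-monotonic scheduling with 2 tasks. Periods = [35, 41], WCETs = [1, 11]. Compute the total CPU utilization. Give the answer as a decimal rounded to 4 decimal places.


Compute individual utilizations (exact fractions):
  Task 1: C/T = 1/35 (approx. 0.0286)
  Task 2: C/T = 11/41 (approx. 0.2683)
Total utilization U = 1/35 + 11/41 = 426/1435
Rounded to 4 decimal places: U = 0.2969
RM (Liu & Layland) bound for 2 tasks = 0.828427; compare with U = 426/1435 (approx. 0.296864)
U <= bound, so schedulable by RM sufficient condition.

0.2969


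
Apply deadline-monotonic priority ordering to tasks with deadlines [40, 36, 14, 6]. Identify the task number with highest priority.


Sort tasks by relative deadline (ascending):
  Task 4: deadline = 6
  Task 3: deadline = 14
  Task 2: deadline = 36
  Task 1: deadline = 40
Priority order (highest first): [4, 3, 2, 1]
Highest priority task = 4

4


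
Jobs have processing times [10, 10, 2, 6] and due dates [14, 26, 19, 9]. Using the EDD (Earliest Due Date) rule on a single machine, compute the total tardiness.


Sort by due date (EDD order): [(6, 9), (10, 14), (2, 19), (10, 26)]
Compute completion times and tardiness:
  Job 1: p=6, d=9, C=6, tardiness=max(0,6-9)=0
  Job 2: p=10, d=14, C=16, tardiness=max(0,16-14)=2
  Job 3: p=2, d=19, C=18, tardiness=max(0,18-19)=0
  Job 4: p=10, d=26, C=28, tardiness=max(0,28-26)=2
Total tardiness = 4

4


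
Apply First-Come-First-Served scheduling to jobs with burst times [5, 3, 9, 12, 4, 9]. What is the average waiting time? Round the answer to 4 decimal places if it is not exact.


FCFS order (as given): [5, 3, 9, 12, 4, 9]
Waiting times:
  Job 1: wait = 0
  Job 2: wait = 5
  Job 3: wait = 8
  Job 4: wait = 17
  Job 5: wait = 29
  Job 6: wait = 33
Sum of waiting times = 92
Average waiting time = 92/6 = 15.3333

15.3333


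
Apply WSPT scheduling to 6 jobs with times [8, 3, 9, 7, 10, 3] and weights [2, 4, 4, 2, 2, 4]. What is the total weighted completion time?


Compute p/w ratios and sort ascending (WSPT): [(3, 4), (3, 4), (9, 4), (7, 2), (8, 2), (10, 2)]
Compute weighted completion times:
  Job (p=3,w=4): C=3, w*C=4*3=12
  Job (p=3,w=4): C=6, w*C=4*6=24
  Job (p=9,w=4): C=15, w*C=4*15=60
  Job (p=7,w=2): C=22, w*C=2*22=44
  Job (p=8,w=2): C=30, w*C=2*30=60
  Job (p=10,w=2): C=40, w*C=2*40=80
Total weighted completion time = 280

280


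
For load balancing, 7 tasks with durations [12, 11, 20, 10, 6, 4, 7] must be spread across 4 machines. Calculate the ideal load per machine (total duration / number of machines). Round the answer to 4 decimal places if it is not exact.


Total processing time = 12 + 11 + 20 + 10 + 6 + 4 + 7 = 70
Number of machines = 4
Ideal balanced load = 70 / 4 = 17.5

17.5


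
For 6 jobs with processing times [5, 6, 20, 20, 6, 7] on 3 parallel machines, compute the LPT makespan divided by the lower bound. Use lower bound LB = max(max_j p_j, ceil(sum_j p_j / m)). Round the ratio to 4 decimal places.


LPT order: [20, 20, 7, 6, 6, 5]
Machine loads after assignment: [20, 20, 24]
LPT makespan = 24
Lower bound = max(max_job, ceil(total/3)) = max(20, 22) = 22
Ratio = 24 / 22 = 1.0909

1.0909


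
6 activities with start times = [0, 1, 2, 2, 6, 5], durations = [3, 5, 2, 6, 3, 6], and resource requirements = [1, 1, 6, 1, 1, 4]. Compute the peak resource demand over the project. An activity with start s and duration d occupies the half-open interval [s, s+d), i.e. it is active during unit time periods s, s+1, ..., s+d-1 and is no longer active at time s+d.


Each activity i is active on [start_i, start_i + duration_i).
Compute total resource usage per time slot:
  t=0: active resources = [1], total = 1
  t=1: active resources = [1, 1], total = 2
  t=2: active resources = [1, 1, 6, 1], total = 9
  t=3: active resources = [1, 6, 1], total = 8
  t=4: active resources = [1, 1], total = 2
  t=5: active resources = [1, 1, 4], total = 6
  t=6: active resources = [1, 1, 4], total = 6
  t=7: active resources = [1, 1, 4], total = 6
  t=8: active resources = [1, 4], total = 5
  t=9: active resources = [4], total = 4
  t=10: active resources = [4], total = 4
Peak resource demand = 9

9


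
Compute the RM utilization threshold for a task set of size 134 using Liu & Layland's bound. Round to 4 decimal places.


Compute 2^(1/134) = 1.0051861419
Subtract 1: 1.0051861419 - 1 = 0.0051861419
Multiply by n: 134 * 0.0051861419 = 0.6949430146
Round to 4 dp: 0.6949

0.6949


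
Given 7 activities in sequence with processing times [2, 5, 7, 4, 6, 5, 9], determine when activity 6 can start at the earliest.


Activity 6 starts after activities 1 through 5 complete.
Predecessor durations: [2, 5, 7, 4, 6]
ES = 2 + 5 + 7 + 4 + 6 = 24

24


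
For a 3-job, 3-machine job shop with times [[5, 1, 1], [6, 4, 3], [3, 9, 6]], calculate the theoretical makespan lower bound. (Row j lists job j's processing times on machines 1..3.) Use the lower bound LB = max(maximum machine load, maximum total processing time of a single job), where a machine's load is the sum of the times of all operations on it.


Machine loads:
  Machine 1: 5 + 6 + 3 = 14
  Machine 2: 1 + 4 + 9 = 14
  Machine 3: 1 + 3 + 6 = 10
Max machine load = 14
Job totals:
  Job 1: 7
  Job 2: 13
  Job 3: 18
Max job total = 18
Lower bound = max(14, 18) = 18

18


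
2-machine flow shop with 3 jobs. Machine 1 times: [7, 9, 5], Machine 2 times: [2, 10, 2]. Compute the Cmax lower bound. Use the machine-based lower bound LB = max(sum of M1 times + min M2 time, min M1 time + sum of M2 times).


LB1 = sum(M1 times) + min(M2 times) = 21 + 2 = 23
LB2 = min(M1 times) + sum(M2 times) = 5 + 14 = 19
Lower bound = max(LB1, LB2) = max(23, 19) = 23

23


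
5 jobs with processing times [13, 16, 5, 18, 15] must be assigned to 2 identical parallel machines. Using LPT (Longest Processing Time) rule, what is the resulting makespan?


Sort jobs in decreasing order (LPT): [18, 16, 15, 13, 5]
Assign each job to the least loaded machine:
  Machine 1: jobs [18, 13, 5], load = 36
  Machine 2: jobs [16, 15], load = 31
Makespan = max load = 36

36


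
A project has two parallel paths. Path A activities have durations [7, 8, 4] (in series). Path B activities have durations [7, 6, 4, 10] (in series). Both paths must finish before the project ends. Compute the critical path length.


Path A total = 7 + 8 + 4 = 19
Path B total = 7 + 6 + 4 + 10 = 27
Critical path = longest path = max(19, 27) = 27

27


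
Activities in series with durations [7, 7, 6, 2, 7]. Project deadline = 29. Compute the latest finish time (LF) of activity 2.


LF(activity 2) = deadline - sum of successor durations
Successors: activities 3 through 5 with durations [6, 2, 7]
Sum of successor durations = 15
LF = 29 - 15 = 14

14


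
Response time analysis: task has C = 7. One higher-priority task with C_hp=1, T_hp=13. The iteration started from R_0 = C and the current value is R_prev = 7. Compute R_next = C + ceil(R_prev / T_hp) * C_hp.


R_next = C + ceil(R_prev / T_hp) * C_hp
ceil(7 / 13) = ceil(0.5385) = 1
Interference = 1 * 1 = 1
R_next = 7 + 1 = 8

8


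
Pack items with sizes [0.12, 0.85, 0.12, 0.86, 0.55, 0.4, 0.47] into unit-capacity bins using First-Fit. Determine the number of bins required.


Place items sequentially using First-Fit:
  Item 0.12 -> new Bin 1
  Item 0.85 -> Bin 1 (now 0.97)
  Item 0.12 -> new Bin 2
  Item 0.86 -> Bin 2 (now 0.98)
  Item 0.55 -> new Bin 3
  Item 0.4 -> Bin 3 (now 0.95)
  Item 0.47 -> new Bin 4
Total bins used = 4

4


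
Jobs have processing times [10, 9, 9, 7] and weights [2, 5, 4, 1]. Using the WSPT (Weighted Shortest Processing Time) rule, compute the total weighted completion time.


Compute p/w ratios and sort ascending (WSPT): [(9, 5), (9, 4), (10, 2), (7, 1)]
Compute weighted completion times:
  Job (p=9,w=5): C=9, w*C=5*9=45
  Job (p=9,w=4): C=18, w*C=4*18=72
  Job (p=10,w=2): C=28, w*C=2*28=56
  Job (p=7,w=1): C=35, w*C=1*35=35
Total weighted completion time = 208

208


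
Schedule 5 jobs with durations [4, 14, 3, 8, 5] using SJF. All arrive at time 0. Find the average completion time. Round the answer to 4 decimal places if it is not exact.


SJF order (ascending): [3, 4, 5, 8, 14]
Completion times:
  Job 1: burst=3, C=3
  Job 2: burst=4, C=7
  Job 3: burst=5, C=12
  Job 4: burst=8, C=20
  Job 5: burst=14, C=34
Average completion = 76/5 = 15.2

15.2


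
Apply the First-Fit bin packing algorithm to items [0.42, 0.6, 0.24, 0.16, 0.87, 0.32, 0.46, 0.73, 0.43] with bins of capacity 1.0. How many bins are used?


Place items sequentially using First-Fit:
  Item 0.42 -> new Bin 1
  Item 0.6 -> new Bin 2
  Item 0.24 -> Bin 1 (now 0.66)
  Item 0.16 -> Bin 1 (now 0.82)
  Item 0.87 -> new Bin 3
  Item 0.32 -> Bin 2 (now 0.92)
  Item 0.46 -> new Bin 4
  Item 0.73 -> new Bin 5
  Item 0.43 -> Bin 4 (now 0.89)
Total bins used = 5

5


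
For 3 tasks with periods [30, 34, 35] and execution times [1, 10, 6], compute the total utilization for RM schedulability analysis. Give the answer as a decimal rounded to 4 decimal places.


Compute individual utilizations (exact fractions):
  Task 1: C/T = 1/30 (approx. 0.0333)
  Task 2: C/T = 10/34 = 5/17 (approx. 0.2941)
  Task 3: C/T = 6/35 (approx. 0.1714)
Total utilization U = 1/30 + 5/17 + 6/35 = 1781/3570
Rounded to 4 decimal places: U = 0.4989
RM (Liu & Layland) bound for 3 tasks = 0.779763; compare with U = 1781/3570 (approx. 0.498880)
U <= bound, so schedulable by RM sufficient condition.

0.4989


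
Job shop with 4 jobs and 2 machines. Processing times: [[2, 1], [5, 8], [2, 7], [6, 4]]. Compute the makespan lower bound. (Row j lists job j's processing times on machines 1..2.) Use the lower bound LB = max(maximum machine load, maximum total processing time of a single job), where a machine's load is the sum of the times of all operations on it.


Machine loads:
  Machine 1: 2 + 5 + 2 + 6 = 15
  Machine 2: 1 + 8 + 7 + 4 = 20
Max machine load = 20
Job totals:
  Job 1: 3
  Job 2: 13
  Job 3: 9
  Job 4: 10
Max job total = 13
Lower bound = max(20, 13) = 20

20


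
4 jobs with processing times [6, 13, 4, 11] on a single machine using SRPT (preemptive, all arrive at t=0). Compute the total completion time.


Since all jobs arrive at t=0, SRPT equals SPT ordering.
SPT order: [4, 6, 11, 13]
Completion times:
  Job 1: p=4, C=4
  Job 2: p=6, C=10
  Job 3: p=11, C=21
  Job 4: p=13, C=34
Total completion time = 4 + 10 + 21 + 34 = 69

69


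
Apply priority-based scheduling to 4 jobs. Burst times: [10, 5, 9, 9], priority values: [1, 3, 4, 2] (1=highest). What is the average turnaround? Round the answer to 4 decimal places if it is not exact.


Sort by priority (ascending = highest first):
Order: [(1, 10), (2, 9), (3, 5), (4, 9)]
Completion times:
  Priority 1, burst=10, C=10
  Priority 2, burst=9, C=19
  Priority 3, burst=5, C=24
  Priority 4, burst=9, C=33
Average turnaround = 86/4 = 21.5

21.5


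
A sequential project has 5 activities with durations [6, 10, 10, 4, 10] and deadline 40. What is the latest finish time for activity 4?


LF(activity 4) = deadline - sum of successor durations
Successors: activities 5 through 5 with durations [10]
Sum of successor durations = 10
LF = 40 - 10 = 30

30


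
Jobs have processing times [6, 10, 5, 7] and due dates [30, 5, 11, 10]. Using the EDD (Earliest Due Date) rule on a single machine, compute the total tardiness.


Sort by due date (EDD order): [(10, 5), (7, 10), (5, 11), (6, 30)]
Compute completion times and tardiness:
  Job 1: p=10, d=5, C=10, tardiness=max(0,10-5)=5
  Job 2: p=7, d=10, C=17, tardiness=max(0,17-10)=7
  Job 3: p=5, d=11, C=22, tardiness=max(0,22-11)=11
  Job 4: p=6, d=30, C=28, tardiness=max(0,28-30)=0
Total tardiness = 23

23


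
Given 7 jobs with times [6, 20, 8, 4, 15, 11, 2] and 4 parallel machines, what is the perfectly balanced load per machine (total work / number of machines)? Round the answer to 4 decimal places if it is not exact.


Total processing time = 6 + 20 + 8 + 4 + 15 + 11 + 2 = 66
Number of machines = 4
Ideal balanced load = 66 / 4 = 16.5

16.5


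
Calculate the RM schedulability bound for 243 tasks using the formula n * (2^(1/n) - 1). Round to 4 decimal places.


Compute 2^(1/243) = 1.0028565297
Subtract 1: 1.0028565297 - 1 = 0.0028565297
Multiply by n: 243 * 0.0028565297 = 0.6941367171
Round to 4 dp: 0.6941

0.6941


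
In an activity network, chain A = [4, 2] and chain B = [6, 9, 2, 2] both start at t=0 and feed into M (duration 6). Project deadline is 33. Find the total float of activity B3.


Forward pass: ES(B3) = sum of predecessors on chain B = 15
EF = ES + duration = 15 + 2 = 17
Backward pass: LF(M) = deadline = 33; LS(M) = 33 - 6 = 27
LF(B3) = LS(M) - sum(successors on chain B) = 27 - 2 = 25
LS = LF - duration = 25 - 2 = 23
Total float = LS - ES = 23 - 15 = 8

8


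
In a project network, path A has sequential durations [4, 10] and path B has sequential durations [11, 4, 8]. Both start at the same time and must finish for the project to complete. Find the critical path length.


Path A total = 4 + 10 = 14
Path B total = 11 + 4 + 8 = 23
Critical path = longest path = max(14, 23) = 23

23


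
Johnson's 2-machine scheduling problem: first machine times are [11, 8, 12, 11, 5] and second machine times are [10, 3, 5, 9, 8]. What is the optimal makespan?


Apply Johnson's rule:
  Group 1 (a <= b): [(5, 5, 8)]
  Group 2 (a > b): [(1, 11, 10), (4, 11, 9), (3, 12, 5), (2, 8, 3)]
Optimal job order: [5, 1, 4, 3, 2]
Schedule:
  Job 5: M1 done at 5, M2 done at 13
  Job 1: M1 done at 16, M2 done at 26
  Job 4: M1 done at 27, M2 done at 36
  Job 3: M1 done at 39, M2 done at 44
  Job 2: M1 done at 47, M2 done at 50
Makespan = 50

50


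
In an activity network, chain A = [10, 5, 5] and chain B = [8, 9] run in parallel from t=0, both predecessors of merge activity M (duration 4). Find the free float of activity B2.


ES(B2) = sum of predecessors on chain B = 8
EF(B2) = ES + duration = 8 + 9 = 17
Successor of B2 is M. ES(M) = max(sum(A), sum(B)) = max(20, 17) = 20
Free float = ES(successor) - EF(current) = 20 - 17 = 3

3


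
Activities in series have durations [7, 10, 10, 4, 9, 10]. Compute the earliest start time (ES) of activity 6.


Activity 6 starts after activities 1 through 5 complete.
Predecessor durations: [7, 10, 10, 4, 9]
ES = 7 + 10 + 10 + 4 + 9 = 40

40


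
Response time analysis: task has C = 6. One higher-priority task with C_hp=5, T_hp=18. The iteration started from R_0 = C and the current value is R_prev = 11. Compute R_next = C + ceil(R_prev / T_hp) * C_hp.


R_next = C + ceil(R_prev / T_hp) * C_hp
ceil(11 / 18) = ceil(0.6111) = 1
Interference = 1 * 5 = 5
R_next = 6 + 5 = 11
R_next = R_prev, so the iteration has converged (response time = 11).

11


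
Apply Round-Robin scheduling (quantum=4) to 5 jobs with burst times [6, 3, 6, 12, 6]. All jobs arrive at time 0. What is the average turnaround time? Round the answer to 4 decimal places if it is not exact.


Time quantum = 4
Execution trace:
  J1 runs 4 units, time = 4
  J2 runs 3 units, time = 7
  J3 runs 4 units, time = 11
  J4 runs 4 units, time = 15
  J5 runs 4 units, time = 19
  J1 runs 2 units, time = 21
  J3 runs 2 units, time = 23
  J4 runs 4 units, time = 27
  J5 runs 2 units, time = 29
  J4 runs 4 units, time = 33
Finish times: [21, 7, 23, 33, 29]
Average turnaround = 113/5 = 22.6

22.6


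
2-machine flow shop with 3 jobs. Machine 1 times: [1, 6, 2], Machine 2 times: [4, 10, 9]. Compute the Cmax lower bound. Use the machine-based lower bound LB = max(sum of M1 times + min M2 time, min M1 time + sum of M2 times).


LB1 = sum(M1 times) + min(M2 times) = 9 + 4 = 13
LB2 = min(M1 times) + sum(M2 times) = 1 + 23 = 24
Lower bound = max(LB1, LB2) = max(13, 24) = 24

24


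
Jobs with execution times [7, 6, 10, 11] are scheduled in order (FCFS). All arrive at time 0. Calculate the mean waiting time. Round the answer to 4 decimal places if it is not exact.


FCFS order (as given): [7, 6, 10, 11]
Waiting times:
  Job 1: wait = 0
  Job 2: wait = 7
  Job 3: wait = 13
  Job 4: wait = 23
Sum of waiting times = 43
Average waiting time = 43/4 = 10.75

10.75


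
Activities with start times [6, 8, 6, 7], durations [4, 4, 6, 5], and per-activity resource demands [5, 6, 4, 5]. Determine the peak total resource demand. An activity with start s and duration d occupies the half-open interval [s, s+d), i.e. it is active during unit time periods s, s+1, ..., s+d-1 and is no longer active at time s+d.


Each activity i is active on [start_i, start_i + duration_i).
Compute total resource usage per time slot:
  t=0: active resources = [], total = 0
  t=1: active resources = [], total = 0
  t=2: active resources = [], total = 0
  t=3: active resources = [], total = 0
  t=4: active resources = [], total = 0
  t=5: active resources = [], total = 0
  t=6: active resources = [5, 4], total = 9
  t=7: active resources = [5, 4, 5], total = 14
  t=8: active resources = [5, 6, 4, 5], total = 20
  t=9: active resources = [5, 6, 4, 5], total = 20
  t=10: active resources = [6, 4, 5], total = 15
  t=11: active resources = [6, 4, 5], total = 15
Peak resource demand = 20

20


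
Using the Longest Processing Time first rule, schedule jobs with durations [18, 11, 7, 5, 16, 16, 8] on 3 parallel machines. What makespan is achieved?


Sort jobs in decreasing order (LPT): [18, 16, 16, 11, 8, 7, 5]
Assign each job to the least loaded machine:
  Machine 1: jobs [18, 7], load = 25
  Machine 2: jobs [16, 11], load = 27
  Machine 3: jobs [16, 8, 5], load = 29
Makespan = max load = 29

29


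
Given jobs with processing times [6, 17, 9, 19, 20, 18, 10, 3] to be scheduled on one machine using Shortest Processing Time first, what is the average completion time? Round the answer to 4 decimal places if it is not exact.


Sort jobs by processing time (SPT order): [3, 6, 9, 10, 17, 18, 19, 20]
Compute completion times sequentially:
  Job 1: processing = 3, completes at 3
  Job 2: processing = 6, completes at 9
  Job 3: processing = 9, completes at 18
  Job 4: processing = 10, completes at 28
  Job 5: processing = 17, completes at 45
  Job 6: processing = 18, completes at 63
  Job 7: processing = 19, completes at 82
  Job 8: processing = 20, completes at 102
Sum of completion times = 350
Average completion time = 350/8 = 43.75

43.75


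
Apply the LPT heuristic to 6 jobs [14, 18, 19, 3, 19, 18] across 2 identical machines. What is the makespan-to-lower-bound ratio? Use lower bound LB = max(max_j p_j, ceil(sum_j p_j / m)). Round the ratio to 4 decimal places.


LPT order: [19, 19, 18, 18, 14, 3]
Machine loads after assignment: [51, 40]
LPT makespan = 51
Lower bound = max(max_job, ceil(total/2)) = max(19, 46) = 46
Ratio = 51 / 46 = 1.1087

1.1087


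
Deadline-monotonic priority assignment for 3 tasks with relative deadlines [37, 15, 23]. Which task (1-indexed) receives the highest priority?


Sort tasks by relative deadline (ascending):
  Task 2: deadline = 15
  Task 3: deadline = 23
  Task 1: deadline = 37
Priority order (highest first): [2, 3, 1]
Highest priority task = 2

2


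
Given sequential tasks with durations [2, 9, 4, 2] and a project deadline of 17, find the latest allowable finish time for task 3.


LF(activity 3) = deadline - sum of successor durations
Successors: activities 4 through 4 with durations [2]
Sum of successor durations = 2
LF = 17 - 2 = 15

15


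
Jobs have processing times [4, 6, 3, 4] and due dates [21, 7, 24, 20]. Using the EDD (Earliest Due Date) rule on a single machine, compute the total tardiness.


Sort by due date (EDD order): [(6, 7), (4, 20), (4, 21), (3, 24)]
Compute completion times and tardiness:
  Job 1: p=6, d=7, C=6, tardiness=max(0,6-7)=0
  Job 2: p=4, d=20, C=10, tardiness=max(0,10-20)=0
  Job 3: p=4, d=21, C=14, tardiness=max(0,14-21)=0
  Job 4: p=3, d=24, C=17, tardiness=max(0,17-24)=0
Total tardiness = 0

0


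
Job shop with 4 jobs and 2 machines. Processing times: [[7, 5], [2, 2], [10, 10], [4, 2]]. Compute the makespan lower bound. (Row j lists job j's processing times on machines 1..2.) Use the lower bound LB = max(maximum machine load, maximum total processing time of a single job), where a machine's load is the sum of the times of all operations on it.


Machine loads:
  Machine 1: 7 + 2 + 10 + 4 = 23
  Machine 2: 5 + 2 + 10 + 2 = 19
Max machine load = 23
Job totals:
  Job 1: 12
  Job 2: 4
  Job 3: 20
  Job 4: 6
Max job total = 20
Lower bound = max(23, 20) = 23

23


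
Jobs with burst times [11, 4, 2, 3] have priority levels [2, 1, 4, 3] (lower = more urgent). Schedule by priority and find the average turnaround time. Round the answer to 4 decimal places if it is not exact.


Sort by priority (ascending = highest first):
Order: [(1, 4), (2, 11), (3, 3), (4, 2)]
Completion times:
  Priority 1, burst=4, C=4
  Priority 2, burst=11, C=15
  Priority 3, burst=3, C=18
  Priority 4, burst=2, C=20
Average turnaround = 57/4 = 14.25

14.25


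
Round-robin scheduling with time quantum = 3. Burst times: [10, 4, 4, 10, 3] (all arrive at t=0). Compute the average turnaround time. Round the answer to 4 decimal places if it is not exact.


Time quantum = 3
Execution trace:
  J1 runs 3 units, time = 3
  J2 runs 3 units, time = 6
  J3 runs 3 units, time = 9
  J4 runs 3 units, time = 12
  J5 runs 3 units, time = 15
  J1 runs 3 units, time = 18
  J2 runs 1 units, time = 19
  J3 runs 1 units, time = 20
  J4 runs 3 units, time = 23
  J1 runs 3 units, time = 26
  J4 runs 3 units, time = 29
  J1 runs 1 units, time = 30
  J4 runs 1 units, time = 31
Finish times: [30, 19, 20, 31, 15]
Average turnaround = 115/5 = 23.0

23.0


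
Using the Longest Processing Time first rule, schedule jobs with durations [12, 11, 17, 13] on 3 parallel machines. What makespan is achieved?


Sort jobs in decreasing order (LPT): [17, 13, 12, 11]
Assign each job to the least loaded machine:
  Machine 1: jobs [17], load = 17
  Machine 2: jobs [13], load = 13
  Machine 3: jobs [12, 11], load = 23
Makespan = max load = 23

23


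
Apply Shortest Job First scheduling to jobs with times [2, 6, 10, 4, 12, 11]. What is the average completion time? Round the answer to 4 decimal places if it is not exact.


SJF order (ascending): [2, 4, 6, 10, 11, 12]
Completion times:
  Job 1: burst=2, C=2
  Job 2: burst=4, C=6
  Job 3: burst=6, C=12
  Job 4: burst=10, C=22
  Job 5: burst=11, C=33
  Job 6: burst=12, C=45
Average completion = 120/6 = 20.0

20.0


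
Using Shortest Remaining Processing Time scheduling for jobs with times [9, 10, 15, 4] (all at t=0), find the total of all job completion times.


Since all jobs arrive at t=0, SRPT equals SPT ordering.
SPT order: [4, 9, 10, 15]
Completion times:
  Job 1: p=4, C=4
  Job 2: p=9, C=13
  Job 3: p=10, C=23
  Job 4: p=15, C=38
Total completion time = 4 + 13 + 23 + 38 = 78

78


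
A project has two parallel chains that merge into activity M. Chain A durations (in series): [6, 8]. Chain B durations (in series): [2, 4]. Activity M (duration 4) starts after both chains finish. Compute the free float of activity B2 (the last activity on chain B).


ES(B2) = sum of predecessors on chain B = 2
EF(B2) = ES + duration = 2 + 4 = 6
Successor of B2 is M. ES(M) = max(sum(A), sum(B)) = max(14, 6) = 14
Free float = ES(successor) - EF(current) = 14 - 6 = 8

8


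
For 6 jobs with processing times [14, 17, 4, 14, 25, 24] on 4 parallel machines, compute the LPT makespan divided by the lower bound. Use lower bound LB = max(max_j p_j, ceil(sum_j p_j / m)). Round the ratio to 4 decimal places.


LPT order: [25, 24, 17, 14, 14, 4]
Machine loads after assignment: [25, 24, 21, 28]
LPT makespan = 28
Lower bound = max(max_job, ceil(total/4)) = max(25, 25) = 25
Ratio = 28 / 25 = 1.12

1.12


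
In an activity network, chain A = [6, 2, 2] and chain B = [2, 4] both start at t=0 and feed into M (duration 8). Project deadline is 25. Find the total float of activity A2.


Forward pass: ES(A2) = sum of predecessors on chain A = 6
EF = ES + duration = 6 + 2 = 8
Backward pass: LF(M) = deadline = 25; LS(M) = 25 - 8 = 17
LF(A2) = LS(M) - sum(successors on chain A) = 17 - 2 = 15
LS = LF - duration = 15 - 2 = 13
Total float = LS - ES = 13 - 6 = 7

7


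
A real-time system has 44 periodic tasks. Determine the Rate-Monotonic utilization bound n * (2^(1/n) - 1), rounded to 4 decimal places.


Compute 2^(1/44) = 1.0158780831
Subtract 1: 1.0158780831 - 1 = 0.0158780831
Multiply by n: 44 * 0.0158780831 = 0.6986356564
Round to 4 dp: 0.6986

0.6986


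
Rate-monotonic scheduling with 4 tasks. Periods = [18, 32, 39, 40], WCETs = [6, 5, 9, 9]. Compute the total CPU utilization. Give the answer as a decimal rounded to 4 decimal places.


Compute individual utilizations (exact fractions):
  Task 1: C/T = 6/18 = 1/3 (approx. 0.3333)
  Task 2: C/T = 5/32 (approx. 0.1563)
  Task 3: C/T = 9/39 = 3/13 (approx. 0.2308)
  Task 4: C/T = 9/40 (approx. 0.225)
Total utilization U = 1/3 + 5/32 + 3/13 + 9/40 = 5899/6240
Rounded to 4 decimal places: U = 0.9454
RM (Liu & Layland) bound for 4 tasks = 0.756828; compare with U = 5899/6240 (approx. 0.945353)
bound < U <= 1, so the RM sufficient condition is not met (inconclusive; an exact test such as response-time analysis is needed).

0.9454
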